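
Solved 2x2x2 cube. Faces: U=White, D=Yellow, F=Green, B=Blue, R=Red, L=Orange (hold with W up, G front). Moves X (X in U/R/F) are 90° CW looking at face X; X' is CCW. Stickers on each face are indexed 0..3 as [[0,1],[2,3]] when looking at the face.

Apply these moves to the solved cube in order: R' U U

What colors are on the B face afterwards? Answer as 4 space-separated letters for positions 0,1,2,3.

After move 1 (R'): R=RRRR U=WBWB F=GWGW D=YGYG B=YBYB
After move 2 (U): U=WWBB F=RRGW R=YBRR B=OOYB L=GWOO
After move 3 (U): U=BWBW F=YBGW R=OORR B=GWYB L=RROO
Query: B face = GWYB

Answer: G W Y B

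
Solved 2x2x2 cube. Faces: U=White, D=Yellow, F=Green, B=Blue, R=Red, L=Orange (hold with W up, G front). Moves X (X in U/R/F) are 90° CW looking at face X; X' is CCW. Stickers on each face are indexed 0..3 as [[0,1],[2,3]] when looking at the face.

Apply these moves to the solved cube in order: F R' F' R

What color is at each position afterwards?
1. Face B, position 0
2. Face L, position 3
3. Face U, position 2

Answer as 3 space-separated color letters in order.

Answer: W O R

Derivation:
After move 1 (F): F=GGGG U=WWOO R=WRWR D=RRYY L=OYOY
After move 2 (R'): R=RRWW U=WBOB F=GWGO D=RGYG B=YBRB
After move 3 (F'): F=WOGG U=WBRW R=GRRW D=YYYG L=OBOO
After move 4 (R): R=RGWR U=WORG F=WYGG D=YRYY B=WBBB
Query 1: B[0] = W
Query 2: L[3] = O
Query 3: U[2] = R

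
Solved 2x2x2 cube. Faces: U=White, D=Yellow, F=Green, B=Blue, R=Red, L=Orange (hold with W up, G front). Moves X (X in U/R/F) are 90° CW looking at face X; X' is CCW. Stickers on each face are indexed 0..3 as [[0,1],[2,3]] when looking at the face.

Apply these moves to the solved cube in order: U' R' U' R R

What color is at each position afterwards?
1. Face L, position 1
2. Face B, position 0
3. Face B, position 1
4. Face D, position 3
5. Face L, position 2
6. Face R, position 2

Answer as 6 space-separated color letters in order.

Answer: R W R W O W

Derivation:
After move 1 (U'): U=WWWW F=OOGG R=GGRR B=RRBB L=BBOO
After move 2 (R'): R=GRGR U=WBWR F=OWGW D=YOYG B=YRYB
After move 3 (U'): U=BRWW F=BBGW R=OWGR B=GRYB L=YROO
After move 4 (R): R=GORW U=BBWW F=BOGG D=YYYG B=WRRB
After move 5 (R): R=RGWO U=BOWG F=BYGG D=YRYW B=WRBB
Query 1: L[1] = R
Query 2: B[0] = W
Query 3: B[1] = R
Query 4: D[3] = W
Query 5: L[2] = O
Query 6: R[2] = W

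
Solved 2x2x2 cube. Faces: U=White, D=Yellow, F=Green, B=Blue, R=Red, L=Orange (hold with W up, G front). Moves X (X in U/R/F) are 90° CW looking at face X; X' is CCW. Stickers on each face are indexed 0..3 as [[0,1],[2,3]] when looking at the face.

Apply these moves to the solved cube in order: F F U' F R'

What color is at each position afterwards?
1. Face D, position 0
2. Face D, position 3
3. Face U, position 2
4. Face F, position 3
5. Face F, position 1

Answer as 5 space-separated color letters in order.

After move 1 (F): F=GGGG U=WWOO R=WRWR D=RRYY L=OYOY
After move 2 (F): F=GGGG U=WWYY R=OROR D=WWYY L=OROR
After move 3 (U'): U=WYWY F=ORGG R=GGOR B=ORBB L=BBOR
After move 4 (F): F=GOGR U=WYRB R=WGYR D=OGYY L=BWOW
After move 5 (R'): R=GRWY U=WBRO F=GYGB D=OOYR B=YRGB
Query 1: D[0] = O
Query 2: D[3] = R
Query 3: U[2] = R
Query 4: F[3] = B
Query 5: F[1] = Y

Answer: O R R B Y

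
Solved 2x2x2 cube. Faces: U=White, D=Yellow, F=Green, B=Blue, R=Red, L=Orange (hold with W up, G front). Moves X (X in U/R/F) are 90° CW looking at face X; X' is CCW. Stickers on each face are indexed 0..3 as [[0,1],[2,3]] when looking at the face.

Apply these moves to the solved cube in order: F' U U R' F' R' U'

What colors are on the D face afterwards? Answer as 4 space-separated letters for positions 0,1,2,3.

Answer: R W Y G

Derivation:
After move 1 (F'): F=GGGG U=WWRR R=YRYR D=OOYY L=OWOW
After move 2 (U): U=RWRW F=YRGG R=BBYR B=OWBB L=GGOW
After move 3 (U): U=RRWW F=BBGG R=OWYR B=GGBB L=YROW
After move 4 (R'): R=WROY U=RBWG F=BRGW D=OBYG B=YGOB
After move 5 (F'): F=RWBG U=RBWO R=BROY D=RWYG L=YGOW
After move 6 (R'): R=RYBO U=ROWY F=RBBO D=RWYG B=GGWB
After move 7 (U'): U=OYRW F=YGBO R=RBBO B=RYWB L=GGOW
Query: D face = RWYG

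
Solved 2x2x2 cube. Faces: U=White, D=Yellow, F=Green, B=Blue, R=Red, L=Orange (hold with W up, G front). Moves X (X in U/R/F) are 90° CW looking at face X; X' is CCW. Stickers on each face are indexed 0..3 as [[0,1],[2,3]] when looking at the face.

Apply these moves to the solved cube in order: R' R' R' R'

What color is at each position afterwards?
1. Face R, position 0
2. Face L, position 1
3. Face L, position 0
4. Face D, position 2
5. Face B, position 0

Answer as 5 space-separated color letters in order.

Answer: R O O Y B

Derivation:
After move 1 (R'): R=RRRR U=WBWB F=GWGW D=YGYG B=YBYB
After move 2 (R'): R=RRRR U=WYWY F=GBGB D=YWYW B=GBGB
After move 3 (R'): R=RRRR U=WGWG F=GYGY D=YBYB B=WBWB
After move 4 (R'): R=RRRR U=WWWW F=GGGG D=YYYY B=BBBB
Query 1: R[0] = R
Query 2: L[1] = O
Query 3: L[0] = O
Query 4: D[2] = Y
Query 5: B[0] = B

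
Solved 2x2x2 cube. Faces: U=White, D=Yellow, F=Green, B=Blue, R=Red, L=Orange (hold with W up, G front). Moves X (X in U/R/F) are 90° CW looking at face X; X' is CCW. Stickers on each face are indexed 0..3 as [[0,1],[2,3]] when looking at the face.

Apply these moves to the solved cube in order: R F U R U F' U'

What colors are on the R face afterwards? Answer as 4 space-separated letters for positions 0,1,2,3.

After move 1 (R): R=RRRR U=WGWG F=GYGY D=YBYB B=WBWB
After move 2 (F): F=GGYY U=WGOO R=WRGR D=RRYB L=OYOB
After move 3 (U): U=OWOG F=WRYY R=WBGR B=OYWB L=GGOB
After move 4 (R): R=GWRB U=OROY F=WRYB D=RWYO B=GYWB
After move 5 (U): U=OOYR F=GWYB R=GYRB B=GGWB L=WROB
After move 6 (F'): F=WBGY U=OOGR R=WYRB D=RBYO L=WROY
After move 7 (U'): U=OROG F=WRGY R=WBRB B=WYWB L=GGOY
Query: R face = WBRB

Answer: W B R B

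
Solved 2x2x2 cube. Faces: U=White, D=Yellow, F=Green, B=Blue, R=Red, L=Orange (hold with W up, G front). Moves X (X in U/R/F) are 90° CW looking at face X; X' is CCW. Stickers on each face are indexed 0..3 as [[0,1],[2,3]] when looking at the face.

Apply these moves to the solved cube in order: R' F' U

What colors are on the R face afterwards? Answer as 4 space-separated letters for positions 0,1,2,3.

Answer: Y B Y R

Derivation:
After move 1 (R'): R=RRRR U=WBWB F=GWGW D=YGYG B=YBYB
After move 2 (F'): F=WWGG U=WBRR R=GRYR D=OOYG L=OBOW
After move 3 (U): U=RWRB F=GRGG R=YBYR B=OBYB L=WWOW
Query: R face = YBYR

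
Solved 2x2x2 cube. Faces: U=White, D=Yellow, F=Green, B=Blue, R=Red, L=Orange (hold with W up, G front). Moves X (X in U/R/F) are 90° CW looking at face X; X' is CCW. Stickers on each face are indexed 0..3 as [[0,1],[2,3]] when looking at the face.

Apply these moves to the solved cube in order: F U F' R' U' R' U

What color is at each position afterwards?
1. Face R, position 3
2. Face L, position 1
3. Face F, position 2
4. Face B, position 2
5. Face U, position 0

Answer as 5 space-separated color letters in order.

After move 1 (F): F=GGGG U=WWOO R=WRWR D=RRYY L=OYOY
After move 2 (U): U=OWOW F=WRGG R=BBWR B=OYBB L=GGOY
After move 3 (F'): F=RGWG U=OWBW R=RBRR D=GYYY L=GWOO
After move 4 (R'): R=BRRR U=OBBO F=RWWW D=GGYG B=YYYB
After move 5 (U'): U=BOOB F=GWWW R=RWRR B=BRYB L=YYOO
After move 6 (R'): R=WRRR U=BYOB F=GOWB D=GWYW B=GRGB
After move 7 (U): U=OBBY F=WRWB R=GRRR B=YYGB L=GOOO
Query 1: R[3] = R
Query 2: L[1] = O
Query 3: F[2] = W
Query 4: B[2] = G
Query 5: U[0] = O

Answer: R O W G O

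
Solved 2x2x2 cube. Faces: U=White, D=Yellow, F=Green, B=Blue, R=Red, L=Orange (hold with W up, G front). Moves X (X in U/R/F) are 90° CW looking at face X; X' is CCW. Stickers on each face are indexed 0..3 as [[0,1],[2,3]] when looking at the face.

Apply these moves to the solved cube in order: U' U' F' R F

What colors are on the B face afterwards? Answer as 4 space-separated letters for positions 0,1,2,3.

After move 1 (U'): U=WWWW F=OOGG R=GGRR B=RRBB L=BBOO
After move 2 (U'): U=WWWW F=BBGG R=OORR B=GGBB L=RROO
After move 3 (F'): F=BGBG U=WWOR R=YOYR D=ROYY L=RWOW
After move 4 (R): R=YYRO U=WGOG F=BOBY D=RBYG B=RGWB
After move 5 (F): F=BBYO U=WGWW R=OYGO D=RYYG L=RROB
Query: B face = RGWB

Answer: R G W B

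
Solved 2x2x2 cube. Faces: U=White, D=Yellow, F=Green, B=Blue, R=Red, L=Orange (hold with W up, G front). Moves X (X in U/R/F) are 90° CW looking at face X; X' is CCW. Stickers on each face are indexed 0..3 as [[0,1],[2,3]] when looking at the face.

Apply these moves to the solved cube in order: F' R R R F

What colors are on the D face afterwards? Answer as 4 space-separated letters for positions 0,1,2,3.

Answer: Y R Y G

Derivation:
After move 1 (F'): F=GGGG U=WWRR R=YRYR D=OOYY L=OWOW
After move 2 (R): R=YYRR U=WGRG F=GOGY D=OBYB B=RBWB
After move 3 (R): R=RYRY U=WORY F=GBGB D=OWYR B=GBGB
After move 4 (R): R=RRYY U=WBRB F=GWGR D=OGYG B=YBOB
After move 5 (F): F=GGRW U=WBWW R=RRBY D=YRYG L=OOOG
Query: D face = YRYG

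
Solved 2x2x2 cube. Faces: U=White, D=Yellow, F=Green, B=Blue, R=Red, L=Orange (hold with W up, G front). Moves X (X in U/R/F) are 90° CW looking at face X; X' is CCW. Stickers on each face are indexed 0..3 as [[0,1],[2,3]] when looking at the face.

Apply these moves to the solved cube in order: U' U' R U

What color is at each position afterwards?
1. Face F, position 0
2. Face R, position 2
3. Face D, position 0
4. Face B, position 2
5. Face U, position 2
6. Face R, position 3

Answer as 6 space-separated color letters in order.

Answer: R R Y W G O

Derivation:
After move 1 (U'): U=WWWW F=OOGG R=GGRR B=RRBB L=BBOO
After move 2 (U'): U=WWWW F=BBGG R=OORR B=GGBB L=RROO
After move 3 (R): R=RORO U=WBWG F=BYGY D=YBYG B=WGWB
After move 4 (U): U=WWGB F=ROGY R=WGRO B=RRWB L=BYOO
Query 1: F[0] = R
Query 2: R[2] = R
Query 3: D[0] = Y
Query 4: B[2] = W
Query 5: U[2] = G
Query 6: R[3] = O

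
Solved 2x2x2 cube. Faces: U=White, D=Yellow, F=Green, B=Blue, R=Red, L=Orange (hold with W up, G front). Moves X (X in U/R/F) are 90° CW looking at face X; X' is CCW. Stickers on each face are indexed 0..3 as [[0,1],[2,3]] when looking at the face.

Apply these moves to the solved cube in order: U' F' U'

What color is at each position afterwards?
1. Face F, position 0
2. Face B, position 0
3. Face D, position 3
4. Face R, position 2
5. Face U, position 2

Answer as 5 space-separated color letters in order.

Answer: B Y Y Y W

Derivation:
After move 1 (U'): U=WWWW F=OOGG R=GGRR B=RRBB L=BBOO
After move 2 (F'): F=OGOG U=WWGR R=YGYR D=BOYY L=BWOW
After move 3 (U'): U=WRWG F=BWOG R=OGYR B=YGBB L=RROW
Query 1: F[0] = B
Query 2: B[0] = Y
Query 3: D[3] = Y
Query 4: R[2] = Y
Query 5: U[2] = W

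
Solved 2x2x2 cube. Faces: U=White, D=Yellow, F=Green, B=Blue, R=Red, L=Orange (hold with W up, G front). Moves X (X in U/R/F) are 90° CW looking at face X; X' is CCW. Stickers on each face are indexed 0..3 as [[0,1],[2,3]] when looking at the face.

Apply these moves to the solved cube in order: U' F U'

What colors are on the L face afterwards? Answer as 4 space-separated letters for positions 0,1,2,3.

Answer: R R O Y

Derivation:
After move 1 (U'): U=WWWW F=OOGG R=GGRR B=RRBB L=BBOO
After move 2 (F): F=GOGO U=WWOB R=WGWR D=RGYY L=BYOY
After move 3 (U'): U=WBWO F=BYGO R=GOWR B=WGBB L=RROY
Query: L face = RROY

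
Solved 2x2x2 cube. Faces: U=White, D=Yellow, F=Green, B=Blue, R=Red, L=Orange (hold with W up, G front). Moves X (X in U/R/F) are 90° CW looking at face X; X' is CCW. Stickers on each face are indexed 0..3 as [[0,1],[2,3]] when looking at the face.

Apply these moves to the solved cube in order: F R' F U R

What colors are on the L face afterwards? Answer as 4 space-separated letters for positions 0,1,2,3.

Answer: G G O G

Derivation:
After move 1 (F): F=GGGG U=WWOO R=WRWR D=RRYY L=OYOY
After move 2 (R'): R=RRWW U=WBOB F=GWGO D=RGYG B=YBRB
After move 3 (F): F=GGOW U=WBYY R=ORBW D=WRYG L=OROG
After move 4 (U): U=YWYB F=OROW R=YBBW B=ORRB L=GGOG
After move 5 (R): R=BYWB U=YRYW F=OROG D=WRYO B=BRWB
Query: L face = GGOG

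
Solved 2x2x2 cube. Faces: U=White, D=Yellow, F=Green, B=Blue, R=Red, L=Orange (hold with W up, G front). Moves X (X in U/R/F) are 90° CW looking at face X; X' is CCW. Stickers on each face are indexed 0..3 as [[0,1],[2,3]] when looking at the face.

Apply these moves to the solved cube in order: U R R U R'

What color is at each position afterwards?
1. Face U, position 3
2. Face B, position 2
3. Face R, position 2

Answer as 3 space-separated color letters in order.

After move 1 (U): U=WWWW F=RRGG R=BBRR B=OOBB L=GGOO
After move 2 (R): R=RBRB U=WRWG F=RYGY D=YBYO B=WOWB
After move 3 (R): R=RRBB U=WYWY F=RBGO D=YWYW B=GORB
After move 4 (U): U=WWYY F=RRGO R=GOBB B=GGRB L=RBOO
After move 5 (R'): R=OBGB U=WRYG F=RWGY D=YRYO B=WGWB
Query 1: U[3] = G
Query 2: B[2] = W
Query 3: R[2] = G

Answer: G W G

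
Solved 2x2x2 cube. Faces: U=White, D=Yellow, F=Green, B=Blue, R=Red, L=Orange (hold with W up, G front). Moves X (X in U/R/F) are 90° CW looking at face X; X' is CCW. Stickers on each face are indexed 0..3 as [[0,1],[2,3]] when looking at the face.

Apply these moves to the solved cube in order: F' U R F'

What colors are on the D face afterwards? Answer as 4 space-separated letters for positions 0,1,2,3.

After move 1 (F'): F=GGGG U=WWRR R=YRYR D=OOYY L=OWOW
After move 2 (U): U=RWRW F=YRGG R=BBYR B=OWBB L=GGOW
After move 3 (R): R=YBRB U=RRRG F=YOGY D=OBYO B=WWWB
After move 4 (F'): F=OYYG U=RRYR R=BBOB D=GWYO L=GGOR
Query: D face = GWYO

Answer: G W Y O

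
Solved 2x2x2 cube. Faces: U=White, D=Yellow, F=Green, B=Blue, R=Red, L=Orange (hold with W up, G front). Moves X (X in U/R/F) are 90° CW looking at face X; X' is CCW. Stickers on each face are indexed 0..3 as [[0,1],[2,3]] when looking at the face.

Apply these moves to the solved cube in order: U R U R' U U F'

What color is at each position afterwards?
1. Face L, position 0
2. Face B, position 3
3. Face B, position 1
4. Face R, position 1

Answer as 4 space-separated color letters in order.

After move 1 (U): U=WWWW F=RRGG R=BBRR B=OOBB L=GGOO
After move 2 (R): R=RBRB U=WRWG F=RYGY D=YBYO B=WOWB
After move 3 (U): U=WWGR F=RBGY R=WORB B=GGWB L=RYOO
After move 4 (R'): R=OBWR U=WWGG F=RWGR D=YBYY B=OGBB
After move 5 (U): U=GWGW F=OBGR R=OGWR B=RYBB L=RWOO
After move 6 (U): U=GGWW F=OGGR R=RYWR B=RWBB L=OBOO
After move 7 (F'): F=GROG U=GGRW R=BYYR D=BOYY L=OWOW
Query 1: L[0] = O
Query 2: B[3] = B
Query 3: B[1] = W
Query 4: R[1] = Y

Answer: O B W Y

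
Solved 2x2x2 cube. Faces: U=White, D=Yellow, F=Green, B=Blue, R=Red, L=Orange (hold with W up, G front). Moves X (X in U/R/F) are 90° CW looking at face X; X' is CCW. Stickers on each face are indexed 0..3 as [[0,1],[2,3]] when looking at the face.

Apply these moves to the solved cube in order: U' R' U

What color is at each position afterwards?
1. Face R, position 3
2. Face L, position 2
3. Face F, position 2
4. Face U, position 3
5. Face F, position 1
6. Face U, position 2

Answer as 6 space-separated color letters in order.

After move 1 (U'): U=WWWW F=OOGG R=GGRR B=RRBB L=BBOO
After move 2 (R'): R=GRGR U=WBWR F=OWGW D=YOYG B=YRYB
After move 3 (U): U=WWRB F=GRGW R=YRGR B=BBYB L=OWOO
Query 1: R[3] = R
Query 2: L[2] = O
Query 3: F[2] = G
Query 4: U[3] = B
Query 5: F[1] = R
Query 6: U[2] = R

Answer: R O G B R R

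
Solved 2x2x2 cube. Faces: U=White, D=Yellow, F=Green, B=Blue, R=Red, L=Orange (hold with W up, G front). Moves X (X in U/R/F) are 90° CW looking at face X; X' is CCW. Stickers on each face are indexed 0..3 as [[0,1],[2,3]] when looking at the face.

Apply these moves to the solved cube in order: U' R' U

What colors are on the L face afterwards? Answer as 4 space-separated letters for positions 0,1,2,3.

After move 1 (U'): U=WWWW F=OOGG R=GGRR B=RRBB L=BBOO
After move 2 (R'): R=GRGR U=WBWR F=OWGW D=YOYG B=YRYB
After move 3 (U): U=WWRB F=GRGW R=YRGR B=BBYB L=OWOO
Query: L face = OWOO

Answer: O W O O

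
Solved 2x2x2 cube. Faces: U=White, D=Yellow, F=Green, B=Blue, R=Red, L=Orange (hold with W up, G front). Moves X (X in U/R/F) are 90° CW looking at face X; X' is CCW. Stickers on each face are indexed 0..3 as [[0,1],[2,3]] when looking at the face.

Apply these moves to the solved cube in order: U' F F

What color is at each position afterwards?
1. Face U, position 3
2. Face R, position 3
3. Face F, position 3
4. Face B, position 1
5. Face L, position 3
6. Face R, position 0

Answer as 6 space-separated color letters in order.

Answer: Y R O R G O

Derivation:
After move 1 (U'): U=WWWW F=OOGG R=GGRR B=RRBB L=BBOO
After move 2 (F): F=GOGO U=WWOB R=WGWR D=RGYY L=BYOY
After move 3 (F): F=GGOO U=WWYY R=OGBR D=WWYY L=BROG
Query 1: U[3] = Y
Query 2: R[3] = R
Query 3: F[3] = O
Query 4: B[1] = R
Query 5: L[3] = G
Query 6: R[0] = O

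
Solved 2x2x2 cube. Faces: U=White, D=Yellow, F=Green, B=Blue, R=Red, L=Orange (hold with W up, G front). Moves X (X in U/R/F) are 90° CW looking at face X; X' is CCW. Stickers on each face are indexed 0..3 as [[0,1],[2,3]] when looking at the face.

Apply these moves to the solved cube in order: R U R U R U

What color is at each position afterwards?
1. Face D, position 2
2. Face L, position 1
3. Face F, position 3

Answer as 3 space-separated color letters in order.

After move 1 (R): R=RRRR U=WGWG F=GYGY D=YBYB B=WBWB
After move 2 (U): U=WWGG F=RRGY R=WBRR B=OOWB L=GYOO
After move 3 (R): R=RWRB U=WRGY F=RBGB D=YWYO B=GOWB
After move 4 (U): U=GWYR F=RWGB R=GORB B=GYWB L=RBOO
After move 5 (R): R=RGBO U=GWYB F=RWGO D=YWYG B=RYWB
After move 6 (U): U=YGBW F=RGGO R=RYBO B=RBWB L=RWOO
Query 1: D[2] = Y
Query 2: L[1] = W
Query 3: F[3] = O

Answer: Y W O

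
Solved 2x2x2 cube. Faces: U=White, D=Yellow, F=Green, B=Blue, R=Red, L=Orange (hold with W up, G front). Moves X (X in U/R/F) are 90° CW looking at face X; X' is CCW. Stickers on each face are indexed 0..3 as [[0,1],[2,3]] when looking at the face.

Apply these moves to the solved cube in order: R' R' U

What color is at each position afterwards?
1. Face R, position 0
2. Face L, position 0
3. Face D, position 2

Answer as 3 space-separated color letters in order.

After move 1 (R'): R=RRRR U=WBWB F=GWGW D=YGYG B=YBYB
After move 2 (R'): R=RRRR U=WYWY F=GBGB D=YWYW B=GBGB
After move 3 (U): U=WWYY F=RRGB R=GBRR B=OOGB L=GBOO
Query 1: R[0] = G
Query 2: L[0] = G
Query 3: D[2] = Y

Answer: G G Y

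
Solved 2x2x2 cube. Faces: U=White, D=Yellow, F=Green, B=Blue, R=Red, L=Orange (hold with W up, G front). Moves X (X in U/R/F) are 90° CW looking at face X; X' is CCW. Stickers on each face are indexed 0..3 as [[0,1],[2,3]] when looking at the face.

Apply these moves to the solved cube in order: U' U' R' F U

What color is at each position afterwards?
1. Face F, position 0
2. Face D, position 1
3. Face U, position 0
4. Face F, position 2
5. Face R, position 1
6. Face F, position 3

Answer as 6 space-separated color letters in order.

After move 1 (U'): U=WWWW F=OOGG R=GGRR B=RRBB L=BBOO
After move 2 (U'): U=WWWW F=BBGG R=OORR B=GGBB L=RROO
After move 3 (R'): R=OROR U=WBWG F=BWGW D=YBYG B=YGYB
After move 4 (F): F=GBWW U=WBOR R=WRGR D=OOYG L=RYOB
After move 5 (U): U=OWRB F=WRWW R=YGGR B=RYYB L=GBOB
Query 1: F[0] = W
Query 2: D[1] = O
Query 3: U[0] = O
Query 4: F[2] = W
Query 5: R[1] = G
Query 6: F[3] = W

Answer: W O O W G W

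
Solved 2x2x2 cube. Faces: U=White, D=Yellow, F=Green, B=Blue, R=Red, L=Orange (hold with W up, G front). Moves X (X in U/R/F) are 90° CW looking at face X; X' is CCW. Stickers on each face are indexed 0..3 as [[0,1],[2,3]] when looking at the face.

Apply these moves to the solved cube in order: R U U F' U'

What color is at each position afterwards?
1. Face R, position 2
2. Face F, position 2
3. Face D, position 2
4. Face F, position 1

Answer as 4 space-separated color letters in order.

After move 1 (R): R=RRRR U=WGWG F=GYGY D=YBYB B=WBWB
After move 2 (U): U=WWGG F=RRGY R=WBRR B=OOWB L=GYOO
After move 3 (U): U=GWGW F=WBGY R=OORR B=GYWB L=RROO
After move 4 (F'): F=BYWG U=GWOR R=BOYR D=ROYB L=RWOG
After move 5 (U'): U=WRGO F=RWWG R=BYYR B=BOWB L=GYOG
Query 1: R[2] = Y
Query 2: F[2] = W
Query 3: D[2] = Y
Query 4: F[1] = W

Answer: Y W Y W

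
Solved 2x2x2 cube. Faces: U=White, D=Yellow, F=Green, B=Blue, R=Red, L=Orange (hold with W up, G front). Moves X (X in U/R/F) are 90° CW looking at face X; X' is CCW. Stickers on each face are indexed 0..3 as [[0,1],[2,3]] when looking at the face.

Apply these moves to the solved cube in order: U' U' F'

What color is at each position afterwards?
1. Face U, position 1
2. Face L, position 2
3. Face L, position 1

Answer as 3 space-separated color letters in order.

Answer: W O W

Derivation:
After move 1 (U'): U=WWWW F=OOGG R=GGRR B=RRBB L=BBOO
After move 2 (U'): U=WWWW F=BBGG R=OORR B=GGBB L=RROO
After move 3 (F'): F=BGBG U=WWOR R=YOYR D=ROYY L=RWOW
Query 1: U[1] = W
Query 2: L[2] = O
Query 3: L[1] = W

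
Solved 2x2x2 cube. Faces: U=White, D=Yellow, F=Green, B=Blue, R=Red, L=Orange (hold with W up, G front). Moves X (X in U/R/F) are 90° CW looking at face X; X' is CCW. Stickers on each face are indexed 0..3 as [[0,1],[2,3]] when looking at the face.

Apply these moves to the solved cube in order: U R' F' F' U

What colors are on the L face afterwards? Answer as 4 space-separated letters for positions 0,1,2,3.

After move 1 (U): U=WWWW F=RRGG R=BBRR B=OOBB L=GGOO
After move 2 (R'): R=BRBR U=WBWO F=RWGW D=YRYG B=YOYB
After move 3 (F'): F=WWRG U=WBBB R=RRYR D=GOYG L=GOOW
After move 4 (F'): F=WGWR U=WBRY R=ORGR D=OWYG L=GBOB
After move 5 (U): U=RWYB F=ORWR R=YOGR B=GBYB L=WGOB
Query: L face = WGOB

Answer: W G O B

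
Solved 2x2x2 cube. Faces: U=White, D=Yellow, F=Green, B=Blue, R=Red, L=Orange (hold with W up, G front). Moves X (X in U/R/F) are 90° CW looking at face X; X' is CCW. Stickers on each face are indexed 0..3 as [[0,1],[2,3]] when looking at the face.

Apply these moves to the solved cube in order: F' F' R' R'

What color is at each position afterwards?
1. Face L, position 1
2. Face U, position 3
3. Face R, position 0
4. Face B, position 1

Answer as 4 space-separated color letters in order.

Answer: R Y R B

Derivation:
After move 1 (F'): F=GGGG U=WWRR R=YRYR D=OOYY L=OWOW
After move 2 (F'): F=GGGG U=WWYY R=OROR D=WWYY L=OROR
After move 3 (R'): R=RROO U=WBYB F=GWGY D=WGYG B=YBWB
After move 4 (R'): R=RORO U=WWYY F=GBGB D=WWYY B=GBGB
Query 1: L[1] = R
Query 2: U[3] = Y
Query 3: R[0] = R
Query 4: B[1] = B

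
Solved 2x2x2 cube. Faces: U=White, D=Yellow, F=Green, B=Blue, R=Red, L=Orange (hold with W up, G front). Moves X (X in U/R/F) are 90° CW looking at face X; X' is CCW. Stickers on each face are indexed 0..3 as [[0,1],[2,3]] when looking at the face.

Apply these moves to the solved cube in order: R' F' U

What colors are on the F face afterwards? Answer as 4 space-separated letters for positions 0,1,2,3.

Answer: G R G G

Derivation:
After move 1 (R'): R=RRRR U=WBWB F=GWGW D=YGYG B=YBYB
After move 2 (F'): F=WWGG U=WBRR R=GRYR D=OOYG L=OBOW
After move 3 (U): U=RWRB F=GRGG R=YBYR B=OBYB L=WWOW
Query: F face = GRGG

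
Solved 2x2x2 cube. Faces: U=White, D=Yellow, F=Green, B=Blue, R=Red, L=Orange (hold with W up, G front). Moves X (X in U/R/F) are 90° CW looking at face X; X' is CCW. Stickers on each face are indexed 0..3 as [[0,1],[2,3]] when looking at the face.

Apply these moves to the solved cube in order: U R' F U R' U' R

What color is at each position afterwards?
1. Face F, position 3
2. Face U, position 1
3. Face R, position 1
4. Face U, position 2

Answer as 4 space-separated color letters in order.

After move 1 (U): U=WWWW F=RRGG R=BBRR B=OOBB L=GGOO
After move 2 (R'): R=BRBR U=WBWO F=RWGW D=YRYG B=YOYB
After move 3 (F): F=GRWW U=WBOG R=WROR D=BBYG L=GYOR
After move 4 (U): U=OWGB F=WRWW R=YOOR B=GYYB L=GROR
After move 5 (R'): R=ORYO U=OYGG F=WWWB D=BRYW B=GYBB
After move 6 (U'): U=YGOG F=GRWB R=WWYO B=ORBB L=GYOR
After move 7 (R): R=YWOW U=YROB F=GRWW D=BBYO B=GRGB
Query 1: F[3] = W
Query 2: U[1] = R
Query 3: R[1] = W
Query 4: U[2] = O

Answer: W R W O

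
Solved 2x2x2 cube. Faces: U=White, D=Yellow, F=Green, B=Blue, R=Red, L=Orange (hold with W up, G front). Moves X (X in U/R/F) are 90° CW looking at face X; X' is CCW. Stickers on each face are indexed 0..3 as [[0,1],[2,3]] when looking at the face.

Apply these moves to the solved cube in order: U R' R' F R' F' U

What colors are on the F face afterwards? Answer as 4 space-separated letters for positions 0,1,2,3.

After move 1 (U): U=WWWW F=RRGG R=BBRR B=OOBB L=GGOO
After move 2 (R'): R=BRBR U=WBWO F=RWGW D=YRYG B=YOYB
After move 3 (R'): R=RRBB U=WYWY F=RBGO D=YWYW B=GORB
After move 4 (F): F=GROB U=WYOG R=WRYB D=BRYW L=GYOW
After move 5 (R'): R=RBWY U=WROG F=GYOG D=BRYB B=WORB
After move 6 (F'): F=YGGO U=WRRW R=RBBY D=YWYB L=GGOO
After move 7 (U): U=RWWR F=RBGO R=WOBY B=GGRB L=YGOO
Query: F face = RBGO

Answer: R B G O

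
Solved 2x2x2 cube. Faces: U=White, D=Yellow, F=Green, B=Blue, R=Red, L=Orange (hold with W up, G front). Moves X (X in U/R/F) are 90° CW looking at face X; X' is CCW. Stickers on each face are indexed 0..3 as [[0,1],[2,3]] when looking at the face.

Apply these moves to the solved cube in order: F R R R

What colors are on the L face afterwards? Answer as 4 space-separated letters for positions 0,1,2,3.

Answer: O Y O Y

Derivation:
After move 1 (F): F=GGGG U=WWOO R=WRWR D=RRYY L=OYOY
After move 2 (R): R=WWRR U=WGOG F=GRGY D=RBYB B=OBWB
After move 3 (R): R=RWRW U=WROY F=GBGB D=RWYO B=GBGB
After move 4 (R): R=RRWW U=WBOB F=GWGO D=RGYG B=YBRB
Query: L face = OYOY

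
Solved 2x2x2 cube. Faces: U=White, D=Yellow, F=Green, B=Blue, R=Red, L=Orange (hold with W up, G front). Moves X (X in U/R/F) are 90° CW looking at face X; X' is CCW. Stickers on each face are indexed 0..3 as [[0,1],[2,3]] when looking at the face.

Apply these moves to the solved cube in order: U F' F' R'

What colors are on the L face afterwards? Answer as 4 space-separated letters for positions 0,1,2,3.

Answer: G R O B

Derivation:
After move 1 (U): U=WWWW F=RRGG R=BBRR B=OOBB L=GGOO
After move 2 (F'): F=RGRG U=WWBR R=YBYR D=GOYY L=GWOW
After move 3 (F'): F=GGRR U=WWYY R=OBGR D=WWYY L=GROB
After move 4 (R'): R=BROG U=WBYO F=GWRY D=WGYR B=YOWB
Query: L face = GROB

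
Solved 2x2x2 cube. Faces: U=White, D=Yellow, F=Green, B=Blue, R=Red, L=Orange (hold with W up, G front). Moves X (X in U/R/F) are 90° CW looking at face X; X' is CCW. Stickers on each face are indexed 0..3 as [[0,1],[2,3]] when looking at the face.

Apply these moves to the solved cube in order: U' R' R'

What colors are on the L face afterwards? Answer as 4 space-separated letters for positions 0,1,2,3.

Answer: B B O O

Derivation:
After move 1 (U'): U=WWWW F=OOGG R=GGRR B=RRBB L=BBOO
After move 2 (R'): R=GRGR U=WBWR F=OWGW D=YOYG B=YRYB
After move 3 (R'): R=RRGG U=WYWY F=OBGR D=YWYW B=GROB
Query: L face = BBOO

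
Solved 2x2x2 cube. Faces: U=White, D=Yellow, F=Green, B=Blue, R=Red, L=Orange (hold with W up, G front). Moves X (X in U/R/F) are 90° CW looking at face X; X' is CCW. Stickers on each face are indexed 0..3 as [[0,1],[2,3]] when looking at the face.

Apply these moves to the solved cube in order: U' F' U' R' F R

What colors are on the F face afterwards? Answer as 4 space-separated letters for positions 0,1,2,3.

After move 1 (U'): U=WWWW F=OOGG R=GGRR B=RRBB L=BBOO
After move 2 (F'): F=OGOG U=WWGR R=YGYR D=BOYY L=BWOW
After move 3 (U'): U=WRWG F=BWOG R=OGYR B=YGBB L=RROW
After move 4 (R'): R=GROY U=WBWY F=BROG D=BWYG B=YGOB
After move 5 (F): F=OBGR U=WBWR R=WRYY D=OGYG L=RBOW
After move 6 (R): R=YWYR U=WBWR F=OGGG D=OOYY B=RGBB
Query: F face = OGGG

Answer: O G G G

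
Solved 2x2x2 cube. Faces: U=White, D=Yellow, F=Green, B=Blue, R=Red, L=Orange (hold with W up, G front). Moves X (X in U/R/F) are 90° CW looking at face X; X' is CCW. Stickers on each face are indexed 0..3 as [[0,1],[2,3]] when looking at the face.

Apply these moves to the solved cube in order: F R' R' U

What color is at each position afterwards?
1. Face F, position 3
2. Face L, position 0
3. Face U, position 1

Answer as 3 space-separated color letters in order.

After move 1 (F): F=GGGG U=WWOO R=WRWR D=RRYY L=OYOY
After move 2 (R'): R=RRWW U=WBOB F=GWGO D=RGYG B=YBRB
After move 3 (R'): R=RWRW U=WROY F=GBGB D=RWYO B=GBGB
After move 4 (U): U=OWYR F=RWGB R=GBRW B=OYGB L=GBOY
Query 1: F[3] = B
Query 2: L[0] = G
Query 3: U[1] = W

Answer: B G W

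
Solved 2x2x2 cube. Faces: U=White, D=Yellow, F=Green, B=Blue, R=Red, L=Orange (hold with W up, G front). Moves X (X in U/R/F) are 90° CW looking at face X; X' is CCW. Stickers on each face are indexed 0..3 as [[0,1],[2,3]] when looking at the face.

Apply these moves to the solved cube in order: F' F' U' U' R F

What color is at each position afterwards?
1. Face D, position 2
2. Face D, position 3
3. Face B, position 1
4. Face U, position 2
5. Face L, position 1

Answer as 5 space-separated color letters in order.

After move 1 (F'): F=GGGG U=WWRR R=YRYR D=OOYY L=OWOW
After move 2 (F'): F=GGGG U=WWYY R=OROR D=WWYY L=OROR
After move 3 (U'): U=WYWY F=ORGG R=GGOR B=ORBB L=BBOR
After move 4 (U'): U=YYWW F=BBGG R=OROR B=GGBB L=OROR
After move 5 (R): R=OORR U=YBWG F=BWGY D=WBYG B=WGYB
After move 6 (F): F=GBYW U=YBRR R=WOGR D=ROYG L=OWOB
Query 1: D[2] = Y
Query 2: D[3] = G
Query 3: B[1] = G
Query 4: U[2] = R
Query 5: L[1] = W

Answer: Y G G R W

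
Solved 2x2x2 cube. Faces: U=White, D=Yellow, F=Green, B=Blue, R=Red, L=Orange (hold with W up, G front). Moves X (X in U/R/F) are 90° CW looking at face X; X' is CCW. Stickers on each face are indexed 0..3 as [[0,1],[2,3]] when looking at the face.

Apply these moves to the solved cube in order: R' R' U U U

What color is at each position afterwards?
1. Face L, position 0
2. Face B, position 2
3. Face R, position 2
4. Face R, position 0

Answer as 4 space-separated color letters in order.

Answer: G G R G

Derivation:
After move 1 (R'): R=RRRR U=WBWB F=GWGW D=YGYG B=YBYB
After move 2 (R'): R=RRRR U=WYWY F=GBGB D=YWYW B=GBGB
After move 3 (U): U=WWYY F=RRGB R=GBRR B=OOGB L=GBOO
After move 4 (U): U=YWYW F=GBGB R=OORR B=GBGB L=RROO
After move 5 (U): U=YYWW F=OOGB R=GBRR B=RRGB L=GBOO
Query 1: L[0] = G
Query 2: B[2] = G
Query 3: R[2] = R
Query 4: R[0] = G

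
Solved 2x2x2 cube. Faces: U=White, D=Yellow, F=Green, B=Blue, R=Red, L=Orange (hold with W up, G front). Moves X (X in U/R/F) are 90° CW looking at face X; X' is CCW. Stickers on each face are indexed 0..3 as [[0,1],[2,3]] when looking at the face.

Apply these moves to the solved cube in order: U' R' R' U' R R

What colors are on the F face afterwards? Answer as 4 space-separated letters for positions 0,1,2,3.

Answer: B O G R

Derivation:
After move 1 (U'): U=WWWW F=OOGG R=GGRR B=RRBB L=BBOO
After move 2 (R'): R=GRGR U=WBWR F=OWGW D=YOYG B=YRYB
After move 3 (R'): R=RRGG U=WYWY F=OBGR D=YWYW B=GROB
After move 4 (U'): U=YYWW F=BBGR R=OBGG B=RROB L=GROO
After move 5 (R): R=GOGB U=YBWR F=BWGW D=YOYR B=WRYB
After move 6 (R): R=GGBO U=YWWW F=BOGR D=YYYW B=RRBB
Query: F face = BOGR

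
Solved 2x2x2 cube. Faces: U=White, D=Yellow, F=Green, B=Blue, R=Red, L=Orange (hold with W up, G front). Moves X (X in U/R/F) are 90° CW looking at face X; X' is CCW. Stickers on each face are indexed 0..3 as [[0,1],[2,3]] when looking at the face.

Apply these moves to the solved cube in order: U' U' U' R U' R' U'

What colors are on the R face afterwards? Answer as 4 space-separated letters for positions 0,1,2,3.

Answer: G G R R

Derivation:
After move 1 (U'): U=WWWW F=OOGG R=GGRR B=RRBB L=BBOO
After move 2 (U'): U=WWWW F=BBGG R=OORR B=GGBB L=RROO
After move 3 (U'): U=WWWW F=RRGG R=BBRR B=OOBB L=GGOO
After move 4 (R): R=RBRB U=WRWG F=RYGY D=YBYO B=WOWB
After move 5 (U'): U=RGWW F=GGGY R=RYRB B=RBWB L=WOOO
After move 6 (R'): R=YBRR U=RWWR F=GGGW D=YGYY B=OBBB
After move 7 (U'): U=WRRW F=WOGW R=GGRR B=YBBB L=OBOO
Query: R face = GGRR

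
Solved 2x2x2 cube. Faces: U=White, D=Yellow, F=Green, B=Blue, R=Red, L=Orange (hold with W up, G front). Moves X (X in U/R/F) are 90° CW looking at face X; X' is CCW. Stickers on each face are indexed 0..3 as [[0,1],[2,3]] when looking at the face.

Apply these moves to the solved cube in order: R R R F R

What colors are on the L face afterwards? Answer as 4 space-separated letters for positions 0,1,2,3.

Answer: O Y O G

Derivation:
After move 1 (R): R=RRRR U=WGWG F=GYGY D=YBYB B=WBWB
After move 2 (R): R=RRRR U=WYWY F=GBGB D=YWYW B=GBGB
After move 3 (R): R=RRRR U=WBWB F=GWGW D=YGYG B=YBYB
After move 4 (F): F=GGWW U=WBOO R=WRBR D=RRYG L=OYOG
After move 5 (R): R=BWRR U=WGOW F=GRWG D=RYYY B=OBBB
Query: L face = OYOG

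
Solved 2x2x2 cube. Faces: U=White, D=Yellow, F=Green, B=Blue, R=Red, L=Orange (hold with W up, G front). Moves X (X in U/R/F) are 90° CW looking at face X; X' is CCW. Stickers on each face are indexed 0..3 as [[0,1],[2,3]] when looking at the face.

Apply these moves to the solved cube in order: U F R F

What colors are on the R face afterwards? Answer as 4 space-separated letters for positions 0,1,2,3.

After move 1 (U): U=WWWW F=RRGG R=BBRR B=OOBB L=GGOO
After move 2 (F): F=GRGR U=WWOG R=WBWR D=RBYY L=GYOY
After move 3 (R): R=WWRB U=WROR F=GBGY D=RBYO B=GOWB
After move 4 (F): F=GGYB U=WRYY R=OWRB D=RWYO L=GROB
Query: R face = OWRB

Answer: O W R B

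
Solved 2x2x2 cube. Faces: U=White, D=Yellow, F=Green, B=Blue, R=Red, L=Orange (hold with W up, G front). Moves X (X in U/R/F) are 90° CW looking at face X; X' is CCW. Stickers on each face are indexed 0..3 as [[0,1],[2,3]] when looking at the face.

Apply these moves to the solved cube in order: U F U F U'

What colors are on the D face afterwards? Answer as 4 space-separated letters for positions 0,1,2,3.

Answer: W O Y Y

Derivation:
After move 1 (U): U=WWWW F=RRGG R=BBRR B=OOBB L=GGOO
After move 2 (F): F=GRGR U=WWOG R=WBWR D=RBYY L=GYOY
After move 3 (U): U=OWGW F=WBGR R=OOWR B=GYBB L=GROY
After move 4 (F): F=GWRB U=OWYR R=GOWR D=WOYY L=GROB
After move 5 (U'): U=WROY F=GRRB R=GWWR B=GOBB L=GYOB
Query: D face = WOYY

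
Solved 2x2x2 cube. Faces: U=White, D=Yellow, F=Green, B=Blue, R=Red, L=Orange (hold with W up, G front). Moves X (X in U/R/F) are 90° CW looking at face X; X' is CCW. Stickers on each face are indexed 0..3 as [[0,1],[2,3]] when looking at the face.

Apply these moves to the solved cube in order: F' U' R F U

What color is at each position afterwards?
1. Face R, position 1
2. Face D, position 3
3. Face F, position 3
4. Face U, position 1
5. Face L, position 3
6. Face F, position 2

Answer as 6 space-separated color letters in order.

After move 1 (F'): F=GGGG U=WWRR R=YRYR D=OOYY L=OWOW
After move 2 (U'): U=WRWR F=OWGG R=GGYR B=YRBB L=BBOW
After move 3 (R): R=YGRG U=WWWG F=OOGY D=OBYY B=RRRB
After move 4 (F): F=GOYO U=WWWB R=WGGG D=RYYY L=BOOB
After move 5 (U): U=WWBW F=WGYO R=RRGG B=BORB L=GOOB
Query 1: R[1] = R
Query 2: D[3] = Y
Query 3: F[3] = O
Query 4: U[1] = W
Query 5: L[3] = B
Query 6: F[2] = Y

Answer: R Y O W B Y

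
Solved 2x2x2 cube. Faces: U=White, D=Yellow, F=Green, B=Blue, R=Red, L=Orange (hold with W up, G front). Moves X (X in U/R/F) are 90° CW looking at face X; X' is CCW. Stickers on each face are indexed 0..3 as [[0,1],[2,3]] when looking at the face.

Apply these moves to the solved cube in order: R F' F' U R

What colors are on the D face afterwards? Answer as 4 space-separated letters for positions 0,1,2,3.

After move 1 (R): R=RRRR U=WGWG F=GYGY D=YBYB B=WBWB
After move 2 (F'): F=YYGG U=WGRR R=BRYR D=OOYB L=OGOW
After move 3 (F'): F=YGYG U=WGBY R=OROR D=GWYB L=OROR
After move 4 (U): U=BWYG F=ORYG R=WBOR B=ORWB L=YGOR
After move 5 (R): R=OWRB U=BRYG F=OWYB D=GWYO B=GRWB
Query: D face = GWYO

Answer: G W Y O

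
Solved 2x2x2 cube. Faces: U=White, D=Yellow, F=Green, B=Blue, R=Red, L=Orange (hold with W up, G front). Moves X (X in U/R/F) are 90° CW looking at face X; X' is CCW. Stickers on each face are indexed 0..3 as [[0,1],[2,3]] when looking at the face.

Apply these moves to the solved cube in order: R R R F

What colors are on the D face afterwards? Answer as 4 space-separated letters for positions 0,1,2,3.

After move 1 (R): R=RRRR U=WGWG F=GYGY D=YBYB B=WBWB
After move 2 (R): R=RRRR U=WYWY F=GBGB D=YWYW B=GBGB
After move 3 (R): R=RRRR U=WBWB F=GWGW D=YGYG B=YBYB
After move 4 (F): F=GGWW U=WBOO R=WRBR D=RRYG L=OYOG
Query: D face = RRYG

Answer: R R Y G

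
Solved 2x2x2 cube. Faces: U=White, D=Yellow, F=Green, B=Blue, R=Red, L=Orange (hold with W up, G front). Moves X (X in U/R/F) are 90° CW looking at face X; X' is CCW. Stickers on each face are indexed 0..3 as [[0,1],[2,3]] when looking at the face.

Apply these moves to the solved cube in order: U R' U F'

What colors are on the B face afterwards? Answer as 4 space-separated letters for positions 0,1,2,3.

Answer: G G Y B

Derivation:
After move 1 (U): U=WWWW F=RRGG R=BBRR B=OOBB L=GGOO
After move 2 (R'): R=BRBR U=WBWO F=RWGW D=YRYG B=YOYB
After move 3 (U): U=WWOB F=BRGW R=YOBR B=GGYB L=RWOO
After move 4 (F'): F=RWBG U=WWYB R=ROYR D=WOYG L=RBOO
Query: B face = GGYB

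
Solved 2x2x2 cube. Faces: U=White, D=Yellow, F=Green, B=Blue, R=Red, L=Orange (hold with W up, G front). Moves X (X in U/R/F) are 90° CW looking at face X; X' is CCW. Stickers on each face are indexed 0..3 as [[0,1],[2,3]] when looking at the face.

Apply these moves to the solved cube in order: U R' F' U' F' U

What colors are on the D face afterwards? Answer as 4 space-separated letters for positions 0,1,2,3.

After move 1 (U): U=WWWW F=RRGG R=BBRR B=OOBB L=GGOO
After move 2 (R'): R=BRBR U=WBWO F=RWGW D=YRYG B=YOYB
After move 3 (F'): F=WWRG U=WBBB R=RRYR D=GOYG L=GOOW
After move 4 (U'): U=BBWB F=GORG R=WWYR B=RRYB L=YOOW
After move 5 (F'): F=OGGR U=BBWY R=OWGR D=OWYG L=YBOW
After move 6 (U): U=WBYB F=OWGR R=RRGR B=YBYB L=OGOW
Query: D face = OWYG

Answer: O W Y G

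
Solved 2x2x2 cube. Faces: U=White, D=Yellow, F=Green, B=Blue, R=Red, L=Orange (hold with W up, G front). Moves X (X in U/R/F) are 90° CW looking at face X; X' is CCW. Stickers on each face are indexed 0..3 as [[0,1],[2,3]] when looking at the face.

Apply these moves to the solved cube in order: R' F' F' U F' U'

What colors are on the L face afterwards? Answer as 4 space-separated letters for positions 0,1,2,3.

Answer: O R O Y

Derivation:
After move 1 (R'): R=RRRR U=WBWB F=GWGW D=YGYG B=YBYB
After move 2 (F'): F=WWGG U=WBRR R=GRYR D=OOYG L=OBOW
After move 3 (F'): F=WGWG U=WBGY R=OROR D=BWYG L=OROR
After move 4 (U): U=GWYB F=ORWG R=YBOR B=ORYB L=WGOR
After move 5 (F'): F=RGOW U=GWYO R=WBBR D=GRYG L=WBOY
After move 6 (U'): U=WOGY F=WBOW R=RGBR B=WBYB L=OROY
Query: L face = OROY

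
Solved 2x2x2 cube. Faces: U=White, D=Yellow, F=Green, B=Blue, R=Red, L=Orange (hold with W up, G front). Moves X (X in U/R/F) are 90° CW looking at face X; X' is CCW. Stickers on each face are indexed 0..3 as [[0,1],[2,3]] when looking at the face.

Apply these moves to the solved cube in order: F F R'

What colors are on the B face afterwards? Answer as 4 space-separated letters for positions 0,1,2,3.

Answer: Y B W B

Derivation:
After move 1 (F): F=GGGG U=WWOO R=WRWR D=RRYY L=OYOY
After move 2 (F): F=GGGG U=WWYY R=OROR D=WWYY L=OROR
After move 3 (R'): R=RROO U=WBYB F=GWGY D=WGYG B=YBWB
Query: B face = YBWB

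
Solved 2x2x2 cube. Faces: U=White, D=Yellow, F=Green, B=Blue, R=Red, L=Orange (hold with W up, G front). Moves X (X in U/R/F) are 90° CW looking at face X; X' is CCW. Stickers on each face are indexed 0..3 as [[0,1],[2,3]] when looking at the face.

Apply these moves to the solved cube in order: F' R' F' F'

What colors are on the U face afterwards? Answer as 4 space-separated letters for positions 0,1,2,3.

Answer: W B G O

Derivation:
After move 1 (F'): F=GGGG U=WWRR R=YRYR D=OOYY L=OWOW
After move 2 (R'): R=RRYY U=WBRB F=GWGR D=OGYG B=YBOB
After move 3 (F'): F=WRGG U=WBRY R=GROY D=WWYG L=OBOR
After move 4 (F'): F=RGWG U=WBGO R=WRWY D=BRYG L=OYOR
Query: U face = WBGO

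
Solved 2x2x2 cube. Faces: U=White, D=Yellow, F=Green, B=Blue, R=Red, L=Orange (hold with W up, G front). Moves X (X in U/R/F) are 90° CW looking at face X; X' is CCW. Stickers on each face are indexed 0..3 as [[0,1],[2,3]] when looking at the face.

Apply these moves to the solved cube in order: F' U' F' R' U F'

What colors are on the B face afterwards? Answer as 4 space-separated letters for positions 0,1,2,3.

Answer: B R W B

Derivation:
After move 1 (F'): F=GGGG U=WWRR R=YRYR D=OOYY L=OWOW
After move 2 (U'): U=WRWR F=OWGG R=GGYR B=YRBB L=BBOW
After move 3 (F'): F=WGOG U=WRGY R=OGOR D=BWYY L=BROW
After move 4 (R'): R=GROO U=WBGY F=WROY D=BGYG B=YRWB
After move 5 (U): U=GWYB F=GROY R=YROO B=BRWB L=WROW
After move 6 (F'): F=RYGO U=GWYO R=GRBO D=RWYG L=WBOY
Query: B face = BRWB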